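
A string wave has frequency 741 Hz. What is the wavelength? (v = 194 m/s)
λ = v/f = 0.2618 m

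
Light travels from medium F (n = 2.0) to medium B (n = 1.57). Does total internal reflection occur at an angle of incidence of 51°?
θc = arcsin(n₂/n₁) = 51.72°; 51° < θc, so no — the ray refracts.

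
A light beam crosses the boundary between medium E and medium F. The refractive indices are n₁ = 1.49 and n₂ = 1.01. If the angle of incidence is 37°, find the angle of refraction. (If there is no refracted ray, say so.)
sin θ₂ = (n₁/n₂)·sin θ₁ = 0.8878 → θ₂ = 62.6°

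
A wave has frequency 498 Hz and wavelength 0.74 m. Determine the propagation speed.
v = fλ = 368.5 m/s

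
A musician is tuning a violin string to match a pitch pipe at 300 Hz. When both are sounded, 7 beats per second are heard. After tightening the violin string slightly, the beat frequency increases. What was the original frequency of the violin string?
307 Hz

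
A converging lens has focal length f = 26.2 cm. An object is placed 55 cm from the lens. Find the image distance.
1/di = 1/f − 1/do → di = 50.03 cm (real image)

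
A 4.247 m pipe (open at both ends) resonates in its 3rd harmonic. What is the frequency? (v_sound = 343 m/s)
fₙ = nv/(2L) = 121.1 Hz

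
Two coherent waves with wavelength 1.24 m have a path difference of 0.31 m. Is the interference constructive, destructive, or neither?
neither (partial) — path difference = 0.25λ, neither a whole number of wavelengths nor an odd multiple of λ/2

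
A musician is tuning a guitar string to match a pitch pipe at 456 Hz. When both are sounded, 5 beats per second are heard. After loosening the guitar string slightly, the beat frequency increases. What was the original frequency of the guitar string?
451 Hz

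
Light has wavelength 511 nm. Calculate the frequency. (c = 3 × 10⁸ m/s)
f = c/λ = 5.871 × 10¹⁴ Hz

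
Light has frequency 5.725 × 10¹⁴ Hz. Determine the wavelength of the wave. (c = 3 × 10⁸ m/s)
λ = c/f = 524 nm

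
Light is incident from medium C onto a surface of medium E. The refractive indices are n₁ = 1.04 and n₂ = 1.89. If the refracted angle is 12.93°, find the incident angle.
sin θ₁ = (n₂/n₁)·sin θ₂ → θ₁ = 23.99°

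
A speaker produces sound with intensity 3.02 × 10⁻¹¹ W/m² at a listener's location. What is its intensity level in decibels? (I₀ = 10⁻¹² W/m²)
β = 10·log₁₀(I/I₀) = 14.8 dB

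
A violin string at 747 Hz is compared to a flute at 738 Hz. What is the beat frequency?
9 Hz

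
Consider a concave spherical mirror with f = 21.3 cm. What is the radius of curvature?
R = 2|f| = 42.6 cm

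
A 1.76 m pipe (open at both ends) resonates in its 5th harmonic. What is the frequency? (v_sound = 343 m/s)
fₙ = nv/(2L) = 487.2 Hz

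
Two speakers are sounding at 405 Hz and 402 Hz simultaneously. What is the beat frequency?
3 Hz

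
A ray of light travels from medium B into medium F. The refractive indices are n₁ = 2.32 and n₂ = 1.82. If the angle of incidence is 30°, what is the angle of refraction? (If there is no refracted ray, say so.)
sin θ₂ = (n₁/n₂)·sin θ₁ = 0.6374 → θ₂ = 39.6°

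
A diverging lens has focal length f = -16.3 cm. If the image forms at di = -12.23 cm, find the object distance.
1/do = 1/f − 1/di → do = 48.98 cm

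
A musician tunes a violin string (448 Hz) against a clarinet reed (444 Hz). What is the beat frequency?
4 Hz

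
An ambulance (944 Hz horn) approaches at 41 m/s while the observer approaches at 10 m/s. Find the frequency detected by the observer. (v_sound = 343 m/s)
f_obs = f·(v + v_o)/(v − v_s) = 1103 Hz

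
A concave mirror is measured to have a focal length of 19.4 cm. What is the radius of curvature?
R = 2|f| = 38.8 cm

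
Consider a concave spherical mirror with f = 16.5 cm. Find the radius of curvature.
R = 2|f| = 33 cm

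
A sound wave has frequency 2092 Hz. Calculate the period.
T = 1/f = 4.780 × 10⁻⁴ s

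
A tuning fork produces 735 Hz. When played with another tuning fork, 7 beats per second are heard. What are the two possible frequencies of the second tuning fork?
f₂ = 735 ± 7 Hz → 742 Hz or 728 Hz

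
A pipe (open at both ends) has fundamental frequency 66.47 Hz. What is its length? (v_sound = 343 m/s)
L = v/(2f₁) = 2.58 m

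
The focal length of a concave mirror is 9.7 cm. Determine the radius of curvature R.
R = 2|f| = 19.4 cm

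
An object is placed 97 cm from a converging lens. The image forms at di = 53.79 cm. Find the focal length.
1/f = 1/do + 1/di → f = 34.6 cm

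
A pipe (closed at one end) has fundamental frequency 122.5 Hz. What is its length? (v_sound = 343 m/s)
L = v/(4f₁) = 0.7 m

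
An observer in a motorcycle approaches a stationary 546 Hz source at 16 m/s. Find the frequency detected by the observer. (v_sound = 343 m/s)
f_obs = f·(v + v_o)/v = 571.5 Hz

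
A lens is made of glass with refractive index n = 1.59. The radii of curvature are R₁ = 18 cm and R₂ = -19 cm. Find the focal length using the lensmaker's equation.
1/f = (n − 1)(1/R₁ − 1/R₂) → f = 15.67 cm (converging lens)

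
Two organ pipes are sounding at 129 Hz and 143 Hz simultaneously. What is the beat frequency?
14 Hz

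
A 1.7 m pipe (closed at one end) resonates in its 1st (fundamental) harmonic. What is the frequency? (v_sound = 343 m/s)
fₙ = nv/(4L) = 50.44 Hz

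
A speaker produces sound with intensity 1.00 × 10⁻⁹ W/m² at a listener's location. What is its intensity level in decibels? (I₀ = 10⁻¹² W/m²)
β = 10·log₁₀(I/I₀) = 30 dB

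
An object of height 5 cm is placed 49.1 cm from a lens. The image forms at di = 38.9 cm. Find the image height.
hi = (-di/do) × ho = -3.961 cm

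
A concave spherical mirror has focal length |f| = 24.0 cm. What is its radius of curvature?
R = 2|f| = 48 cm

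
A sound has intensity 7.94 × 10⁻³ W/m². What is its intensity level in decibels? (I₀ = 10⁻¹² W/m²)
β = 10·log₁₀(I/I₀) = 99 dB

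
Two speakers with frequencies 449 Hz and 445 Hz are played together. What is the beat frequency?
4 Hz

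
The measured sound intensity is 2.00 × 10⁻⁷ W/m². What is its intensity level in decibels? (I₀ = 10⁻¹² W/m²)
β = 10·log₁₀(I/I₀) = 53.01 dB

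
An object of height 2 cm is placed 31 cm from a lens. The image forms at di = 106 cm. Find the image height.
hi = (-di/do) × ho = -6.839 cm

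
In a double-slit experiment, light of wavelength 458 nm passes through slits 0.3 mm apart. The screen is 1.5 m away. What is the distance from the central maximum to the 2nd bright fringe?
y = mλL/d = 4.58 mm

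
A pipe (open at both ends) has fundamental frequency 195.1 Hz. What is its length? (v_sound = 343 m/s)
L = v/(2f₁) = 0.879 m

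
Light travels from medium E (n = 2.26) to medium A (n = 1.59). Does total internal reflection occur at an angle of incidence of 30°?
θc = arcsin(n₂/n₁) = 44.71°; 30° < θc, so no — the ray refracts.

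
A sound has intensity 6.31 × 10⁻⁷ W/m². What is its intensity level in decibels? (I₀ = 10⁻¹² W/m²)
β = 10·log₁₀(I/I₀) = 58 dB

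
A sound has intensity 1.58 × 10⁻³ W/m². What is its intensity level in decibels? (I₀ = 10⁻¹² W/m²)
β = 10·log₁₀(I/I₀) = 91.99 dB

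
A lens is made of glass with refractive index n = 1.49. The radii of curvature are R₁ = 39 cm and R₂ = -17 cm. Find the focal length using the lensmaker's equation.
1/f = (n − 1)(1/R₁ − 1/R₂) → f = 24.16 cm (converging lens)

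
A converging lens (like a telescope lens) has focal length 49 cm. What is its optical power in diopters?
P = 1/f = 2.041 D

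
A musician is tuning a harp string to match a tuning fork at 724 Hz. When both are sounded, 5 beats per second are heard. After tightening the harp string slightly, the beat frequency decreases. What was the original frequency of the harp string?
719 Hz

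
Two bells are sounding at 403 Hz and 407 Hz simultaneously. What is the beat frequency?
4 Hz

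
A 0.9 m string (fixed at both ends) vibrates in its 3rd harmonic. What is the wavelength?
λₙ = 2L/n = 0.6 m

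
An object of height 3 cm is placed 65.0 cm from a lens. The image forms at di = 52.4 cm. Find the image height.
hi = (-di/do) × ho = -2.418 cm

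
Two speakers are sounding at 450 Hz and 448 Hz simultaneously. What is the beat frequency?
2 Hz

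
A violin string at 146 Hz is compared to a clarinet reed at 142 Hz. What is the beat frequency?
4 Hz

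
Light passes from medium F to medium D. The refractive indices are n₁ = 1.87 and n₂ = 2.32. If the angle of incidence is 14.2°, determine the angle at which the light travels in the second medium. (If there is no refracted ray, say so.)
sin θ₂ = (n₁/n₂)·sin θ₁ = 0.1977 → θ₂ = 11.4°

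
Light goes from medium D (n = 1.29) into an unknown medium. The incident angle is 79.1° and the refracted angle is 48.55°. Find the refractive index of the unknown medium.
n₂ = n₁·sin θ₁ / sin θ₂ = 1.69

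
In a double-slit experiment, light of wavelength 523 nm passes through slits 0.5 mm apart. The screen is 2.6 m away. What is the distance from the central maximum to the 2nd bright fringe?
y = mλL/d = 5.439 mm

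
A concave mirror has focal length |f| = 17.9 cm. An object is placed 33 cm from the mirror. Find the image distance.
f = +17.9 cm (concave); 1/di = 1/f − 1/do → di = 39.12 cm (real image, in front of mirror)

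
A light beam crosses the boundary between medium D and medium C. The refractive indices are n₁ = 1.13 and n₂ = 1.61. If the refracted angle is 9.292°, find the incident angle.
sin θ₁ = (n₂/n₁)·sin θ₂ → θ₁ = 13.3°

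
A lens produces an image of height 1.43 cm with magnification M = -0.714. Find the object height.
ho = |hi|/|M| = 2.003 cm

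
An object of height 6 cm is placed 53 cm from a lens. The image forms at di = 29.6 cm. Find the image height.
hi = (-di/do) × ho = -3.351 cm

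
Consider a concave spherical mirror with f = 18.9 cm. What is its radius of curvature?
R = 2|f| = 37.8 cm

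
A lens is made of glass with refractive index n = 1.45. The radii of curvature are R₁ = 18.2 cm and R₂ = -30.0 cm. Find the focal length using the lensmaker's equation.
1/f = (n − 1)(1/R₁ − 1/R₂) → f = 25.17 cm (converging lens)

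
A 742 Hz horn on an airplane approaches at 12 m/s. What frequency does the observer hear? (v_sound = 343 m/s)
f_obs = f·v/(v − v_s) = 768.9 Hz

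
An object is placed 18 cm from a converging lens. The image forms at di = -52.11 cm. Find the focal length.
1/f = 1/do + 1/di → f = 27.5 cm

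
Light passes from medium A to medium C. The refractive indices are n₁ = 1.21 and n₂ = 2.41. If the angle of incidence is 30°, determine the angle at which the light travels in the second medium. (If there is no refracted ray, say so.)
sin θ₂ = (n₁/n₂)·sin θ₁ = 0.251 → θ₂ = 14.54°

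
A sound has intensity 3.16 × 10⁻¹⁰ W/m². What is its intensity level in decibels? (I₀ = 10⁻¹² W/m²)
β = 10·log₁₀(I/I₀) = 25 dB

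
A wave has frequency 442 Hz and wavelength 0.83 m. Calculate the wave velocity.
v = fλ = 366.9 m/s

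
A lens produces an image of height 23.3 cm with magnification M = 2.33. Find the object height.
ho = |hi|/|M| = 10 cm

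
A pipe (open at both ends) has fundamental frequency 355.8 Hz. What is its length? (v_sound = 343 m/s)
L = v/(2f₁) = 0.482 m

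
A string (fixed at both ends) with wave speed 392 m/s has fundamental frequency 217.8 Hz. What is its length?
L = v/(2f₁) = 0.8999 m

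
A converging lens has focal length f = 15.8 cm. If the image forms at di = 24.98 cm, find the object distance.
1/do = 1/f − 1/di → do = 42.99 cm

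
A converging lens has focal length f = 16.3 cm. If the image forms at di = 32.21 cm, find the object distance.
1/do = 1/f − 1/di → do = 33 cm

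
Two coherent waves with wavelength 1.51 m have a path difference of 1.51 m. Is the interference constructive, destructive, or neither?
constructive — path difference = 1λ, a whole number of wavelengths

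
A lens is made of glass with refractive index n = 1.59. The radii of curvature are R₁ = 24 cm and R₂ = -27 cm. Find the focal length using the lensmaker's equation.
1/f = (n − 1)(1/R₁ − 1/R₂) → f = 21.54 cm (converging lens)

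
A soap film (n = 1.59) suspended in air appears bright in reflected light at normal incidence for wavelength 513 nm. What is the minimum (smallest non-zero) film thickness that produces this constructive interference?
2nt = (m − ½)λ with m = 1 → t = (m − ½)λ/(2n) = 80.66 nm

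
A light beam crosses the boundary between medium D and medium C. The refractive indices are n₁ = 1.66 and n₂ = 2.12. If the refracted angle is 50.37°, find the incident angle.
sin θ₁ = (n₂/n₁)·sin θ₂ → θ₁ = 79.61°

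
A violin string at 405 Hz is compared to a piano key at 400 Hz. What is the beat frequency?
5 Hz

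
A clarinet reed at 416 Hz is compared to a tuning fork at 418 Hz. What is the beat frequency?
2 Hz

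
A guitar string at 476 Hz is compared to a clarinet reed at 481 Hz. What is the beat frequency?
5 Hz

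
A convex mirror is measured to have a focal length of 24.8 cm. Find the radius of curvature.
R = 2|f| = 49.6 cm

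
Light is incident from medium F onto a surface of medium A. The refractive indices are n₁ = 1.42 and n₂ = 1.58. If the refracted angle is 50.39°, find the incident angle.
sin θ₁ = (n₂/n₁)·sin θ₂ → θ₁ = 59°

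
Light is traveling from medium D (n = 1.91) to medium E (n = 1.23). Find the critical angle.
θc = arcsin(n₂/n₁) = 40.09°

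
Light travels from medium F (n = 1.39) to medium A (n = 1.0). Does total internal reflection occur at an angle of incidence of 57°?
θc = arcsin(n₂/n₁) = 46.01°; 57° > θc, so yes — total internal reflection.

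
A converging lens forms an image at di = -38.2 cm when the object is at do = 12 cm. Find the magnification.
M = −di/do = 3.183 (upright image)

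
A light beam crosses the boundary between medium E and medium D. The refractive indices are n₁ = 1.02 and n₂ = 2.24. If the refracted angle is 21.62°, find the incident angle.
sin θ₁ = (n₂/n₁)·sin θ₂ → θ₁ = 54.01°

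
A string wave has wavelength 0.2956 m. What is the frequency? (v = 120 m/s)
f = v/λ = 406 Hz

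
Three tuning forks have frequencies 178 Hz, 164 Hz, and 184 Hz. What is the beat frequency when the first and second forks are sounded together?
14 Hz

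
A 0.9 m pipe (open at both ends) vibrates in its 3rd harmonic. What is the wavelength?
λₙ = 2L/n = 0.6 m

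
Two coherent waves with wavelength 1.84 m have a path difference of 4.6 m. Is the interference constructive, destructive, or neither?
destructive — path difference = 2.5λ, an odd multiple of λ/2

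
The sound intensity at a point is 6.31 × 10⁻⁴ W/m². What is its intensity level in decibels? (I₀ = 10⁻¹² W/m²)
β = 10·log₁₀(I/I₀) = 88 dB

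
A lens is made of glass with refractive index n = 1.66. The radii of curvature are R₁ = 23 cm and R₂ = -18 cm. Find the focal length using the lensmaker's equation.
1/f = (n − 1)(1/R₁ − 1/R₂) → f = 15.3 cm (converging lens)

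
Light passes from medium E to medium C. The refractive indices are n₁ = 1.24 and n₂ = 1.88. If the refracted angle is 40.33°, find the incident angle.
sin θ₁ = (n₂/n₁)·sin θ₂ → θ₁ = 78.88°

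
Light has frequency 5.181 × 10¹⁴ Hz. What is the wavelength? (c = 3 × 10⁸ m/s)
λ = c/f = 579 nm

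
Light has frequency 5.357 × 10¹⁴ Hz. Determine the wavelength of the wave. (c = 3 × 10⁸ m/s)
λ = c/f = 560 nm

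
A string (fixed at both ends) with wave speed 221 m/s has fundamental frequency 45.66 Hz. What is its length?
L = v/(2f₁) = 2.42 m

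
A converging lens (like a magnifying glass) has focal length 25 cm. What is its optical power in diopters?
P = 1/f = 4 D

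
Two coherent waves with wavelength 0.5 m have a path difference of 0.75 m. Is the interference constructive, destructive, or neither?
destructive — path difference = 1.5λ, an odd multiple of λ/2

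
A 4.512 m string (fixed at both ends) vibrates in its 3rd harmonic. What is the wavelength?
λₙ = 2L/n = 3.008 m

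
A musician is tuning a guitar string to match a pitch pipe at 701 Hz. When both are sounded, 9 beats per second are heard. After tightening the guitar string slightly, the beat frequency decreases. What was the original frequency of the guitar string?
692 Hz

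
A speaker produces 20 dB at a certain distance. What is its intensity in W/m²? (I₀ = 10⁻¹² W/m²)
I = I₀·10^(β/10) = 1.00 × 10⁻¹⁰ W/m²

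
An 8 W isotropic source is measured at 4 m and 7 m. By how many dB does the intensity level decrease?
Δβ = 20·log₁₀(r₂/r₁) = 4.861 dB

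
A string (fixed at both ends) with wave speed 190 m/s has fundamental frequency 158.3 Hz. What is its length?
L = v/(2f₁) = 0.6001 m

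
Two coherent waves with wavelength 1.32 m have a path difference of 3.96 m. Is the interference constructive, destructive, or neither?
constructive — path difference = 3λ, a whole number of wavelengths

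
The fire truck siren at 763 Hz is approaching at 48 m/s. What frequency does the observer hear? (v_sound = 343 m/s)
f_obs = f·v/(v − v_s) = 887.1 Hz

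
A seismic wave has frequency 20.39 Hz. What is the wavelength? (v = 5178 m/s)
λ = v/f = 253.9 m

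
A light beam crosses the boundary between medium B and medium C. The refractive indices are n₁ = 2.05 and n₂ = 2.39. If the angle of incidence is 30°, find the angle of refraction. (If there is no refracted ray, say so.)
sin θ₂ = (n₁/n₂)·sin θ₁ = 0.4289 → θ₂ = 25.4°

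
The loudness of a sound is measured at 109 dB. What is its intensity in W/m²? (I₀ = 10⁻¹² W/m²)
I = I₀·10^(β/10) = 7.94 × 10⁻² W/m²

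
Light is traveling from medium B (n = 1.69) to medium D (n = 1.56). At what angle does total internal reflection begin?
θc = arcsin(n₂/n₁) = 67.38°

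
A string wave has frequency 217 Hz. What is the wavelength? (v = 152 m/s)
λ = v/f = 0.7005 m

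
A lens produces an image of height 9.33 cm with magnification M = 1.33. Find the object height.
ho = |hi|/|M| = 7.015 cm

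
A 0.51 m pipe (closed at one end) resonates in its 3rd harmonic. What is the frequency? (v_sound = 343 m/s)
fₙ = nv/(4L) = 504.4 Hz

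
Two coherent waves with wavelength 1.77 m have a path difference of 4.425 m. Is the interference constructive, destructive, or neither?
destructive — path difference = 2.5λ, an odd multiple of λ/2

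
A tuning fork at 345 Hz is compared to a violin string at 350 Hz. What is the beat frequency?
5 Hz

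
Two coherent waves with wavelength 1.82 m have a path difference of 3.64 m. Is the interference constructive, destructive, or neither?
constructive — path difference = 2λ, a whole number of wavelengths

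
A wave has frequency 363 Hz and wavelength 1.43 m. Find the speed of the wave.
v = fλ = 519.1 m/s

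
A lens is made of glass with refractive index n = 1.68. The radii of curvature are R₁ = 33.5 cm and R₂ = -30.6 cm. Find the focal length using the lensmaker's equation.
1/f = (n − 1)(1/R₁ − 1/R₂) → f = 23.52 cm (converging lens)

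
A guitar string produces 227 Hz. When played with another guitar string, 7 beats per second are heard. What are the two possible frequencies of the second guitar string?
f₂ = 227 ± 7 Hz → 234 Hz or 220 Hz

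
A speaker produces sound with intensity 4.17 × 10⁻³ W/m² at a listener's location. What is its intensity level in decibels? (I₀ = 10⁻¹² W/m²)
β = 10·log₁₀(I/I₀) = 96.2 dB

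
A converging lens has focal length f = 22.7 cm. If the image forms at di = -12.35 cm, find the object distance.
1/do = 1/f − 1/di → do = 7.998 cm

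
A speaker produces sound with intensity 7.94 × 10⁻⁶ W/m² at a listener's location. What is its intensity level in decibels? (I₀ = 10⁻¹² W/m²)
β = 10·log₁₀(I/I₀) = 69 dB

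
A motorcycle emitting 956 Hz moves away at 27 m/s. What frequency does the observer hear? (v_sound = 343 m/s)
f_obs = f·v/(v + v_s) = 886.2 Hz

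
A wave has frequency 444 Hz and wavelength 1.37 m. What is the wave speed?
v = fλ = 608.3 m/s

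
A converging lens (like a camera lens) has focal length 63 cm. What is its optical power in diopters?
P = 1/f = 1.587 D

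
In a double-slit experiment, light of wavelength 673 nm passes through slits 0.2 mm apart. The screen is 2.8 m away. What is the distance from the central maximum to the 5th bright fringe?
y = mλL/d = 47.11 mm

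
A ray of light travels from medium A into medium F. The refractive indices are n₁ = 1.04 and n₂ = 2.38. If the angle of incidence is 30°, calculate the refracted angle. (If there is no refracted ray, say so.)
sin θ₂ = (n₁/n₂)·sin θ₁ = 0.2185 → θ₂ = 12.62°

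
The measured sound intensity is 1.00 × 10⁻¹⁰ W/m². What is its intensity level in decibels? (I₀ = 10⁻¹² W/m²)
β = 10·log₁₀(I/I₀) = 20 dB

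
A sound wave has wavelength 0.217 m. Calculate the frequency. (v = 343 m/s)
f = v/λ = 1581 Hz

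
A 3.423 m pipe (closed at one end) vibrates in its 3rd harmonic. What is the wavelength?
λₙ = 4L/n = 4.564 m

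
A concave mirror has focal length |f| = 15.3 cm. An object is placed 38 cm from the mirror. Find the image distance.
f = +15.3 cm (concave); 1/di = 1/f − 1/do → di = 25.61 cm (real image, in front of mirror)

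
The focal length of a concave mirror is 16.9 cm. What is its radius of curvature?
R = 2|f| = 33.8 cm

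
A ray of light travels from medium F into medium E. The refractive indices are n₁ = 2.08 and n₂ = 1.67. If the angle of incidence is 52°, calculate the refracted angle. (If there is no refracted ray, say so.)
sin θ₂ = (n₁/n₂)·sin θ₁ = 0.9815 → θ₂ = 78.95°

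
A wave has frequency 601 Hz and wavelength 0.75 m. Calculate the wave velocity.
v = fλ = 450.8 m/s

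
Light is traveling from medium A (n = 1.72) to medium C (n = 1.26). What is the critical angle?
θc = arcsin(n₂/n₁) = 47.1°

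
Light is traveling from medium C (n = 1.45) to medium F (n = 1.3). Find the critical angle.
θc = arcsin(n₂/n₁) = 63.71°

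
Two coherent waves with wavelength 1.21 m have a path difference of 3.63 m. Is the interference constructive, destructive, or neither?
constructive — path difference = 3λ, a whole number of wavelengths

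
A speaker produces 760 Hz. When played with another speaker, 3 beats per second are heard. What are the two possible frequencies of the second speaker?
f₂ = 760 ± 3 Hz → 763 Hz or 757 Hz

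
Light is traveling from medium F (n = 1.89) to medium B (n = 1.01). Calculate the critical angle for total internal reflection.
θc = arcsin(n₂/n₁) = 32.3°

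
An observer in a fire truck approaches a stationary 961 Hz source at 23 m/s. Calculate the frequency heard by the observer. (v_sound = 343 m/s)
f_obs = f·(v + v_o)/v = 1025 Hz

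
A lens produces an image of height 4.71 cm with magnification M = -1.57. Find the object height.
ho = |hi|/|M| = 3 cm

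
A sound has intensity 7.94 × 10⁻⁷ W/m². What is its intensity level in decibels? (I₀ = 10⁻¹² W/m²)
β = 10·log₁₀(I/I₀) = 59 dB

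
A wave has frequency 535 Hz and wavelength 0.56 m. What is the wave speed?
v = fλ = 299.6 m/s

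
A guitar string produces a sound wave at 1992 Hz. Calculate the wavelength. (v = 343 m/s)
λ = v/f = 0.1722 m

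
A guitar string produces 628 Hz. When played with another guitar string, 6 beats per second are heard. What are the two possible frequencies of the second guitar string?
f₂ = 628 ± 6 Hz → 634 Hz or 622 Hz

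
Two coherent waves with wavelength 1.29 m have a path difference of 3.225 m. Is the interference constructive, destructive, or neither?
destructive — path difference = 2.5λ, an odd multiple of λ/2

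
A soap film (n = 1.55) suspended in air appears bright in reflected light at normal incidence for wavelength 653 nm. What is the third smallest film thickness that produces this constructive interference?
2nt = (m − ½)λ with m = 3 → t = (m − ½)λ/(2n) = 526.6 nm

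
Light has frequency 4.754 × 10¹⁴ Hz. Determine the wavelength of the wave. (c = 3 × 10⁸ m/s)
λ = c/f = 631 nm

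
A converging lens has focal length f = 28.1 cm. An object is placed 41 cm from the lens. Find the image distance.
1/di = 1/f − 1/do → di = 89.31 cm (real image)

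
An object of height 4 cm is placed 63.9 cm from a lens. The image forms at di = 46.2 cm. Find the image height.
hi = (-di/do) × ho = -2.892 cm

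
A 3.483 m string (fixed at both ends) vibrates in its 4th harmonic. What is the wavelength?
λₙ = 2L/n = 1.742 m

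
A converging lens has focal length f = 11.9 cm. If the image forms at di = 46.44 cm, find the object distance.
1/do = 1/f − 1/di → do = 16 cm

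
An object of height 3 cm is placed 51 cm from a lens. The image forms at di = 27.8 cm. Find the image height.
hi = (-di/do) × ho = -1.635 cm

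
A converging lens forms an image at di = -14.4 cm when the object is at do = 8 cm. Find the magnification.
M = −di/do = 1.8 (upright image)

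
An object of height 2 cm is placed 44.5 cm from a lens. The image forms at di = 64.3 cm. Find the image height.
hi = (-di/do) × ho = -2.89 cm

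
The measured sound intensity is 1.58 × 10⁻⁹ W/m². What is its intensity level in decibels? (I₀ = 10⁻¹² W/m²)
β = 10·log₁₀(I/I₀) = 31.99 dB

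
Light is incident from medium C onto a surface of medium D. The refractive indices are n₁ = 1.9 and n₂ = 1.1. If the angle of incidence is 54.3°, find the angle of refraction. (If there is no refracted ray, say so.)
sin θ₂ = (n₁/n₂)·sin θ₁ = 1.403 > 1, so there is no refracted ray — the light undergoes total internal reflection.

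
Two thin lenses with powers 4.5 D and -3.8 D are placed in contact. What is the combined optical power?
P_total = P₁ + P₂ = 0.7 D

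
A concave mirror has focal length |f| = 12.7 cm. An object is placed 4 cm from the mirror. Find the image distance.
f = +12.7 cm (concave); 1/di = 1/f − 1/do → di = -5.839 cm (virtual image, behind mirror)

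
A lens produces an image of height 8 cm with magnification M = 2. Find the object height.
ho = |hi|/|M| = 4 cm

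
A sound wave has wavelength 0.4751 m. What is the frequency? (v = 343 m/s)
f = v/λ = 722 Hz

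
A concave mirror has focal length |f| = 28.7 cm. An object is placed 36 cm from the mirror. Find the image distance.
f = +28.7 cm (concave); 1/di = 1/f − 1/do → di = 141.5 cm (real image, in front of mirror)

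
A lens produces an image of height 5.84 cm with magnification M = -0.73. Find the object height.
ho = |hi|/|M| = 8 cm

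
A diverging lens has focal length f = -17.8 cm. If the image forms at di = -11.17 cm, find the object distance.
1/do = 1/f − 1/di → do = 29.99 cm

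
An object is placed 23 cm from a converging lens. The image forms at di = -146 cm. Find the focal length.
1/f = 1/do + 1/di → f = 27.3 cm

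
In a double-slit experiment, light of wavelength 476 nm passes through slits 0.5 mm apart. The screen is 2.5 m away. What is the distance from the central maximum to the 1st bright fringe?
y = mλL/d = 2.38 mm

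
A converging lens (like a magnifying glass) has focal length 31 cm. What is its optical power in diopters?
P = 1/f = 3.226 D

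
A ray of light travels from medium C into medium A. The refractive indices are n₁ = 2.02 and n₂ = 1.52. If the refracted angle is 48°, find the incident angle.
sin θ₁ = (n₂/n₁)·sin θ₂ → θ₁ = 34°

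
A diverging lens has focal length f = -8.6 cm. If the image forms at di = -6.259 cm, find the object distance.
1/do = 1/f − 1/di → do = 22.99 cm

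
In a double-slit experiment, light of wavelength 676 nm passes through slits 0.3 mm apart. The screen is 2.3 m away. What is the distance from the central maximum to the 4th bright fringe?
y = mλL/d = 20.73 mm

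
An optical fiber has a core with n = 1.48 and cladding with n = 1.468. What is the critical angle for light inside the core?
θc = arcsin(n_cladding/n_core) = 82.7°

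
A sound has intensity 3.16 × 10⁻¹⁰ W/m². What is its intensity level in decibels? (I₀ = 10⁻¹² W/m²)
β = 10·log₁₀(I/I₀) = 25 dB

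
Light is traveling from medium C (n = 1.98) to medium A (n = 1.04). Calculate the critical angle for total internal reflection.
θc = arcsin(n₂/n₁) = 31.69°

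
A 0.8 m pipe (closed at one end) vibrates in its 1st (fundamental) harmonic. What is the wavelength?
λₙ = 4L/n = 3.2 m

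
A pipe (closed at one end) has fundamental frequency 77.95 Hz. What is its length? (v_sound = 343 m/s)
L = v/(4f₁) = 1.1 m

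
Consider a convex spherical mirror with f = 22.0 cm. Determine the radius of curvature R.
R = 2|f| = 44 cm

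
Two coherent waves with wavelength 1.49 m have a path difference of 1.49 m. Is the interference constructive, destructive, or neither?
constructive — path difference = 1λ, a whole number of wavelengths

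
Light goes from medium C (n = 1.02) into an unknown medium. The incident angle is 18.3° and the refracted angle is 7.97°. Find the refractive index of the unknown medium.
n₂ = n₁·sin θ₁ / sin θ₂ = 2.31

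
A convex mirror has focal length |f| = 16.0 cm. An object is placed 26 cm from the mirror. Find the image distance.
f = −16.0 cm (convex); 1/di = 1/f − 1/do → di = -9.905 cm (virtual image, behind mirror)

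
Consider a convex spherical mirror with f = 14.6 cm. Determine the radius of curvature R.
R = 2|f| = 29.2 cm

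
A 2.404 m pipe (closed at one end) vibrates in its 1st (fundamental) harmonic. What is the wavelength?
λₙ = 4L/n = 9.616 m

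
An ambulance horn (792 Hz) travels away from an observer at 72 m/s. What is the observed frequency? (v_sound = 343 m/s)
f_obs = f·v/(v + v_s) = 654.6 Hz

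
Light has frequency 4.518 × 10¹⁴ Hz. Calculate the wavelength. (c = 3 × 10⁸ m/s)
λ = c/f = 664 nm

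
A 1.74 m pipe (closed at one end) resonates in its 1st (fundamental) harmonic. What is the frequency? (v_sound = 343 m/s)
fₙ = nv/(4L) = 49.28 Hz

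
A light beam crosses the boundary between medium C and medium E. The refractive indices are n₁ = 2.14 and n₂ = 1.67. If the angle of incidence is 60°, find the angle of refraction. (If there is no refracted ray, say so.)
sin θ₂ = (n₁/n₂)·sin θ₁ = 1.11 > 1, so there is no refracted ray — the light undergoes total internal reflection.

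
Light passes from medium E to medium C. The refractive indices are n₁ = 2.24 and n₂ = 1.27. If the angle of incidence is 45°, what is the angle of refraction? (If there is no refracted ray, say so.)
sin θ₂ = (n₁/n₂)·sin θ₁ = 1.247 > 1, so there is no refracted ray — the light undergoes total internal reflection.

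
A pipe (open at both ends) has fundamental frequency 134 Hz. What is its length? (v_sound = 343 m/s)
L = v/(2f₁) = 1.28 m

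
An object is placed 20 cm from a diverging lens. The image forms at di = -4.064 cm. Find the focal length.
1/f = 1/do + 1/di → f = -5.1 cm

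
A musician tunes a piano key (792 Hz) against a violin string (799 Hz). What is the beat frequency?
7 Hz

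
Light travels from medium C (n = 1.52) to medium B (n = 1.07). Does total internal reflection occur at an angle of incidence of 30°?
θc = arcsin(n₂/n₁) = 44.74°; 30° < θc, so no — the ray refracts.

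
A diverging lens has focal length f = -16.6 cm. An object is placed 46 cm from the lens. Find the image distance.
1/di = 1/f − 1/do → di = -12.2 cm (virtual image)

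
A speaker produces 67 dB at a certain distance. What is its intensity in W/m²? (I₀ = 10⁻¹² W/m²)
I = I₀·10^(β/10) = 5.01 × 10⁻⁶ W/m²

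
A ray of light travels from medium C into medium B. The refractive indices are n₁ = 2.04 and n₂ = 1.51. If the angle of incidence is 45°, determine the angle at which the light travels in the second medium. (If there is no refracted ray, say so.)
sin θ₂ = (n₁/n₂)·sin θ₁ = 0.9553 → θ₂ = 72.8°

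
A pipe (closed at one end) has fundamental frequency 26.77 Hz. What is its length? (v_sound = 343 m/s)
L = v/(4f₁) = 3.203 m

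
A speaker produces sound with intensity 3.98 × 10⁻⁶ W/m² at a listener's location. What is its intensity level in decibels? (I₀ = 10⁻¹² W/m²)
β = 10·log₁₀(I/I₀) = 66 dB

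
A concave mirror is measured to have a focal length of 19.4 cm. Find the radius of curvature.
R = 2|f| = 38.8 cm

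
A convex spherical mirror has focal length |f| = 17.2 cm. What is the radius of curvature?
R = 2|f| = 34.4 cm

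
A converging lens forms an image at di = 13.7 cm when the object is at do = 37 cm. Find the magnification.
M = −di/do = -0.3703 (inverted image)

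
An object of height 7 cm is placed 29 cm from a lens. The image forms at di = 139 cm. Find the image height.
hi = (-di/do) × ho = -33.55 cm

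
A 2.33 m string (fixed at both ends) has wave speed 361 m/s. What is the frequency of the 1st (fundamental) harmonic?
fₙ = nv/(2L) = 77.47 Hz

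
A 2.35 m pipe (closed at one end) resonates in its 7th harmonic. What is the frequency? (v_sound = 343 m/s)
fₙ = nv/(4L) = 255.4 Hz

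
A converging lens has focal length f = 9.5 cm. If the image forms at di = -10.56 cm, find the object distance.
1/do = 1/f − 1/di → do = 5.001 cm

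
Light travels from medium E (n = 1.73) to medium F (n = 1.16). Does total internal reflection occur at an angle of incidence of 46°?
θc = arcsin(n₂/n₁) = 42.11°; 46° > θc, so yes — total internal reflection.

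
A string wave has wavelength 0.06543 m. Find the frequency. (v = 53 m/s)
f = v/λ = 810 Hz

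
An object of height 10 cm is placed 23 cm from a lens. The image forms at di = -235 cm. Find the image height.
hi = (-di/do) × ho = 102.2 cm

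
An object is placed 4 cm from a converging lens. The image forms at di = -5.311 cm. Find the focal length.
1/f = 1/do + 1/di → f = 16.2 cm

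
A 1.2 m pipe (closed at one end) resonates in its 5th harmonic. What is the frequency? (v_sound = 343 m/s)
fₙ = nv/(4L) = 357.3 Hz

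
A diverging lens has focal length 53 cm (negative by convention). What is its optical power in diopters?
P = 1/f = -1.887 D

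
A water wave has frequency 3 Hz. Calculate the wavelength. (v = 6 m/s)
λ = v/f = 2 m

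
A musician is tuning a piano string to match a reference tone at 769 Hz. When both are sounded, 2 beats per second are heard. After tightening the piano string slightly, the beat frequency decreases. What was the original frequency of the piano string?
767 Hz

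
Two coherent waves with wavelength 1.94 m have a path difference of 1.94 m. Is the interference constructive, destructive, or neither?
constructive — path difference = 1λ, a whole number of wavelengths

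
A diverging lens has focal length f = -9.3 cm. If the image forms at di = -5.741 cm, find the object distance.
1/do = 1/f − 1/di → do = 15 cm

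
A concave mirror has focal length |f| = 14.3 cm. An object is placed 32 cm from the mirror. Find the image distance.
f = +14.3 cm (concave); 1/di = 1/f − 1/do → di = 25.85 cm (real image, in front of mirror)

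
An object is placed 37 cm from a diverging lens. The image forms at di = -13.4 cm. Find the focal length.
1/f = 1/do + 1/di → f = -21.01 cm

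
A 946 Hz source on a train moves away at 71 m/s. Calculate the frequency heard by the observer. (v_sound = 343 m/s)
f_obs = f·v/(v + v_s) = 783.8 Hz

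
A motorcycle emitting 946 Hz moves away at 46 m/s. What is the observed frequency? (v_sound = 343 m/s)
f_obs = f·v/(v + v_s) = 834.1 Hz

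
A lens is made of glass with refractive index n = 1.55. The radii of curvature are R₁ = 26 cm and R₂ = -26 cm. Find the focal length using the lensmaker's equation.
1/f = (n − 1)(1/R₁ − 1/R₂) → f = 23.64 cm (converging lens)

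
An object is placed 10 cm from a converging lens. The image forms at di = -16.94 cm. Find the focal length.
1/f = 1/do + 1/di → f = 24.41 cm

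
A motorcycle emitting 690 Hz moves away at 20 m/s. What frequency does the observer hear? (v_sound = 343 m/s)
f_obs = f·v/(v + v_s) = 652 Hz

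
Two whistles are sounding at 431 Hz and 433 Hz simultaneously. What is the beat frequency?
2 Hz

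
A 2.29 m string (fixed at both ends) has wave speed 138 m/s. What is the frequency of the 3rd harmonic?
fₙ = nv/(2L) = 90.39 Hz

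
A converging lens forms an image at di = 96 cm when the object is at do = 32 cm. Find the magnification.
M = −di/do = -3 (inverted image)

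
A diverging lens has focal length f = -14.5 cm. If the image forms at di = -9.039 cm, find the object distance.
1/do = 1/f − 1/di → do = 24 cm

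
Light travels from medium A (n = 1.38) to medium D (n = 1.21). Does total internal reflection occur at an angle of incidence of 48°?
θc = arcsin(n₂/n₁) = 61.26°; 48° < θc, so no — the ray refracts.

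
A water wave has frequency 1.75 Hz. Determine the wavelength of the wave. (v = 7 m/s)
λ = v/f = 4 m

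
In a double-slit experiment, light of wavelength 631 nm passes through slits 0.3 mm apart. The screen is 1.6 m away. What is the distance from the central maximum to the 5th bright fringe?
y = mλL/d = 16.83 mm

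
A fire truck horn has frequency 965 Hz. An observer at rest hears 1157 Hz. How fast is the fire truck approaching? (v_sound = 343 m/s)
v_s = v·(1 − f/f_obs) = 56.92 m/s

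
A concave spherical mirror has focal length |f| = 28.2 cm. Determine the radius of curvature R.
R = 2|f| = 56.4 cm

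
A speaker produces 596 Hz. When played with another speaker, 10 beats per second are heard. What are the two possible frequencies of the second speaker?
f₂ = 596 ± 10 Hz → 606 Hz or 586 Hz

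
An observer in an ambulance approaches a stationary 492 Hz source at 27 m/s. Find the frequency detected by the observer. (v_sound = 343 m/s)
f_obs = f·(v + v_o)/v = 530.7 Hz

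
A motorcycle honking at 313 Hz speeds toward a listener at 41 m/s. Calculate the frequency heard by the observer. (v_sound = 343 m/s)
f_obs = f·v/(v − v_s) = 355.5 Hz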